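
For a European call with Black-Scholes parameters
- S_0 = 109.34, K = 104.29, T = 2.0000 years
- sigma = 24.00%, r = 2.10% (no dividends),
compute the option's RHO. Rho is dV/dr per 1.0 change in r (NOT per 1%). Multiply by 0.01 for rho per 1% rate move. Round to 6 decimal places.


Answer: Rho = 107.438667

Derivation:
d1 = 0.4327694241; d2 = 0.0933581691
phi(d1) = 0.3632793358; exp(-qT) = 1.0000000000; exp(-rT) = 0.9588697806
N(d2) = 0.5371904892
Rho = K*T*exp(-rT)*N(d2) = 104.2900 * 2.0000 * 0.9588697806 * 0.5371904892 = 107.438667


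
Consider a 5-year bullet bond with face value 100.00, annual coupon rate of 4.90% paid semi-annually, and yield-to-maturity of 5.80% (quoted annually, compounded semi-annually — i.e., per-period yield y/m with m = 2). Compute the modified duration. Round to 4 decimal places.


Answer: Modified duration = 4.3563

Derivation:
Coupon per period c = face * coupon_rate / m = 2.450000
Periods per year m = 2; per-period yield y/m = 0.029000
Number of cashflows N = 10
Cashflows (t years, CF_t, discount factor 1/(1+y/m)^(m*t), PV):
  t = 0.5000: CF_t = 2.450000, DF = 0.971817, PV = 2.380952
  t = 1.0000: CF_t = 2.450000, DF = 0.944429, PV = 2.313851
  t = 1.5000: CF_t = 2.450000, DF = 0.917812, PV = 2.248640
  t = 2.0000: CF_t = 2.450000, DF = 0.891946, PV = 2.185267
  t = 2.5000: CF_t = 2.450000, DF = 0.866808, PV = 2.123681
  t = 3.0000: CF_t = 2.450000, DF = 0.842379, PV = 2.063830
  t = 3.5000: CF_t = 2.450000, DF = 0.818639, PV = 2.005665
  t = 4.0000: CF_t = 2.450000, DF = 0.795567, PV = 1.949140
  t = 4.5000: CF_t = 2.450000, DF = 0.773146, PV = 1.894208
  t = 5.0000: CF_t = 102.450000, DF = 0.751357, PV = 76.976510
Price P = sum_t PV_t = 96.141744
First compute Macaulay numerator sum_t t * PV_t:
  t * PV_t at t = 0.5000: 1.190476
  t * PV_t at t = 1.0000: 2.313851
  t * PV_t at t = 1.5000: 3.372960
  t * PV_t at t = 2.0000: 4.370535
  t * PV_t at t = 2.5000: 5.309202
  t * PV_t at t = 3.0000: 6.191489
  t * PV_t at t = 3.5000: 7.019829
  t * PV_t at t = 4.0000: 7.796561
  t * PV_t at t = 4.5000: 8.523937
  t * PV_t at t = 5.0000: 384.882548
Macaulay duration D = 430.971387 / 96.141744 = 4.482667
Modified duration = D / (1 + y/m) = 4.482667 / (1 + 0.029000) = 4.356333


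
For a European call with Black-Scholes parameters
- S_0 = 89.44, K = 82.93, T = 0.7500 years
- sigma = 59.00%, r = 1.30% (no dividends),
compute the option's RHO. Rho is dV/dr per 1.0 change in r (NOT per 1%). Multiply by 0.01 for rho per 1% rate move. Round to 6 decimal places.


Answer: Rho = 28.625334

Derivation:
d1 = 0.4224611481; d2 = -0.0884938402
phi(d1) = 0.3648841971; exp(-qT) = 1.0000000000; exp(-rT) = 0.9902973771
N(d2) = 0.4647420900
Rho = K*T*exp(-rT)*N(d2) = 82.9300 * 0.7500 * 0.9902973771 * 0.4647420900 = 28.625334


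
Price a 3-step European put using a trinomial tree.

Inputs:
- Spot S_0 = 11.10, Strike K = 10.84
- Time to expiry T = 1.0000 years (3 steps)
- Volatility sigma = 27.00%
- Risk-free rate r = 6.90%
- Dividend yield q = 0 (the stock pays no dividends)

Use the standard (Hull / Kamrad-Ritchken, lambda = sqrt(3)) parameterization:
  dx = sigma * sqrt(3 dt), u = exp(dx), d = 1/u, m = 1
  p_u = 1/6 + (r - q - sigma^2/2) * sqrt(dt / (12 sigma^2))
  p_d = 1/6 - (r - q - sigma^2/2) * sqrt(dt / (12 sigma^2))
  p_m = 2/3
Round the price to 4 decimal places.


Answer: Price = V(0,0) = 0.6509

Derivation:
dt = T/N = 0.333333; dx = sigma*sqrt(3*dt) = 0.270000
u = exp(dx) = 1.309964; d = 1/u = 0.763379
p_u = 0.186759, p_m = 0.666667, p_d = 0.146574
Discount per step: exp(-r*dt) = 0.977262
Stock lattice S(k, j) with j the centered position index:
  k=0: S(0,+0) = 11.1000
  k=1: S(1,-1) = 8.4735; S(1,+0) = 11.1000; S(1,+1) = 14.5406
  k=2: S(2,-2) = 6.4685; S(2,-1) = 8.4735; S(2,+0) = 11.1000; S(2,+1) = 14.5406; S(2,+2) = 19.0477
  k=3: S(3,-3) = 4.9379; S(3,-2) = 6.4685; S(3,-1) = 8.4735; S(3,+0) = 11.1000; S(3,+1) = 14.5406; S(3,+2) = 19.0477; S(3,+3) = 24.9518
Terminal payoffs V(N, j) = max(K - S_T, 0):
  V(3,-3) = 5.902075; V(3,-2) = 4.371494; V(3,-1) = 2.366488; V(3,+0) = 0.000000; V(3,+1) = 0.000000; V(3,+2) = 0.000000; V(3,+3) = 0.000000
Backward induction: V(k, j) = exp(-r*dt) * [p_u * V(k+1, j+1) + p_m * V(k+1, j) + p_d * V(k+1, j-1)]
  V(2,-2) = exp(-r*dt) * [p_u*2.366488 + p_m*4.371494 + p_d*5.902075] = 4.125401
  V(2,-1) = exp(-r*dt) * [p_u*0.000000 + p_m*2.366488 + p_d*4.371494] = 2.167965
  V(2,+0) = exp(-r*dt) * [p_u*0.000000 + p_m*0.000000 + p_d*2.366488] = 0.338979
  V(2,+1) = exp(-r*dt) * [p_u*0.000000 + p_m*0.000000 + p_d*0.000000] = 0.000000
  V(2,+2) = exp(-r*dt) * [p_u*0.000000 + p_m*0.000000 + p_d*0.000000] = 0.000000
  V(1,-1) = exp(-r*dt) * [p_u*0.338979 + p_m*2.167965 + p_d*4.125401] = 2.065243
  V(1,+0) = exp(-r*dt) * [p_u*0.000000 + p_m*0.338979 + p_d*2.167965] = 0.531390
  V(1,+1) = exp(-r*dt) * [p_u*0.000000 + p_m*0.000000 + p_d*0.338979] = 0.048556
  V(0,+0) = exp(-r*dt) * [p_u*0.048556 + p_m*0.531390 + p_d*2.065243] = 0.650895


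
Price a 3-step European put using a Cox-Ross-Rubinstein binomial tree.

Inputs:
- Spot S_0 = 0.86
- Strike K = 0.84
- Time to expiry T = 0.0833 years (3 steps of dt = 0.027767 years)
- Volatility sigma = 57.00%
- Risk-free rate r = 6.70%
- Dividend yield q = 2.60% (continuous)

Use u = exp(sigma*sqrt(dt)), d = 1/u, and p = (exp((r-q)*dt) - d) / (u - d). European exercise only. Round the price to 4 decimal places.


dt = T/N = 0.027767
u = exp(sigma*sqrt(dt)) = 1.099638; d = 1/u = 0.909390
p = (exp((r-q)*dt) - d) / (u - d) = 0.482260
Discount per step: exp(-r*dt) = 0.998141
Stock lattice S(k, i) with i counting down-moves:
  k=0: S(0,0) = 0.8600
  k=1: S(1,0) = 0.9457; S(1,1) = 0.7821
  k=2: S(2,0) = 1.0399; S(2,1) = 0.8600; S(2,2) = 0.7112
  k=3: S(3,0) = 1.1435; S(3,1) = 0.9457; S(3,2) = 0.7821; S(3,3) = 0.6468
Terminal payoffs V(N, i) = max(K - S_T, 0):
  V(3,0) = 0.000000; V(3,1) = 0.000000; V(3,2) = 0.057924; V(3,3) = 0.193231
Backward induction: V(k, i) = exp(-r*dt) * [p * V(k+1, i) + (1-p) * V(k+1, i+1)].
  V(2,0) = exp(-r*dt) * [p*0.000000 + (1-p)*0.000000] = 0.000000
  V(2,1) = exp(-r*dt) * [p*0.000000 + (1-p)*0.057924] = 0.029934
  V(2,2) = exp(-r*dt) * [p*0.057924 + (1-p)*0.193231] = 0.127740
  V(1,0) = exp(-r*dt) * [p*0.000000 + (1-p)*0.029934] = 0.015469
  V(1,1) = exp(-r*dt) * [p*0.029934 + (1-p)*0.127740] = 0.080422
  V(0,0) = exp(-r*dt) * [p*0.015469 + (1-p)*0.080422] = 0.049007

Answer: Price = V(0,0) = 0.0490


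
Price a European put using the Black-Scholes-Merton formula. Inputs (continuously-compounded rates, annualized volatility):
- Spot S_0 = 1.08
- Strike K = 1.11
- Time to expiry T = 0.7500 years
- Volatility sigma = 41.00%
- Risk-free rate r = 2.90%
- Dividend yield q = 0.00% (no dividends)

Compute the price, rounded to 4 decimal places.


d1 = (ln(S/K) + (r - q + 0.5*sigma^2) * T) / (sigma * sqrt(T)) = 0.16162576
d2 = d1 - sigma * sqrt(T) = -0.19344466
exp(-rT) = 0.97848483; exp(-qT) = 1.00000000
P = K * exp(-rT) * N(-d2) - S_0 * exp(-qT) * N(-d1)
N(-d1) = 0.43580029; N(-d2) = 0.57669463
P = 1.1100 * 0.97848483 * 0.57669463 - 1.0800 * 1.00000000 * 0.43580029 = 0.1557

Answer: Price = 0.1557


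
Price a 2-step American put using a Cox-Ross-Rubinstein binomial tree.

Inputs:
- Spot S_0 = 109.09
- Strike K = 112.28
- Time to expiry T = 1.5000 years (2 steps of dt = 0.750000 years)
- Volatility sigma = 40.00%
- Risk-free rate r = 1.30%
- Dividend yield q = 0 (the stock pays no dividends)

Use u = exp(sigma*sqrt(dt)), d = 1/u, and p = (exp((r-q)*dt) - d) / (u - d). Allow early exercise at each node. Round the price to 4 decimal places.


Answer: Price = V(0,0) = 20.6608

Derivation:
dt = T/N = 0.750000
u = exp(sigma*sqrt(dt)) = 1.413982; d = 1/u = 0.707222
p = (exp((r-q)*dt) - d) / (u - d) = 0.428116
Discount per step: exp(-r*dt) = 0.990297
Stock lattice S(k, i) with i counting down-moves:
  k=0: S(0,0) = 109.0900
  k=1: S(1,0) = 154.2513; S(1,1) = 77.1509
  k=2: S(2,0) = 218.1087; S(2,1) = 109.0900; S(2,2) = 54.5628
Terminal payoffs V(N, i) = max(K - S_T, 0):
  V(2,0) = 0.000000; V(2,1) = 3.190000; V(2,2) = 57.717169
Backward induction: V(k, i) = exp(-r*dt) * [p * V(k+1, i) + (1-p) * V(k+1, i+1)]; then take max(V_cont, immediate exercise) for American.
  V(1,0) = exp(-r*dt) * [p*0.000000 + (1-p)*3.190000] = 1.806609; exercise = 0.000000; V(1,0) = max -> 1.806609
  V(1,1) = exp(-r*dt) * [p*3.190000 + (1-p)*57.717169] = 34.039703; exercise = 35.129114; V(1,1) = max -> 35.129114
  V(0,0) = exp(-r*dt) * [p*1.806609 + (1-p)*35.129114] = 20.660787; exercise = 3.190000; V(0,0) = max -> 20.660787


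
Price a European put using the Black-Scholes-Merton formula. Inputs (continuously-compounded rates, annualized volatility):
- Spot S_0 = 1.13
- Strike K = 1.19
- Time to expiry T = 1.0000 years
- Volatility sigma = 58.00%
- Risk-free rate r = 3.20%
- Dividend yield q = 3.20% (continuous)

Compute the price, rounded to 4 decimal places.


d1 = (ln(S/K) + (r - q + 0.5*sigma^2) * T) / (sigma * sqrt(T)) = 0.20080056
d2 = d1 - sigma * sqrt(T) = -0.37919944
exp(-rT) = 0.96850658; exp(-qT) = 0.96850658
P = K * exp(-rT) * N(-d2) - S_0 * exp(-qT) * N(-d1)
N(-d1) = 0.42042726; N(-d2) = 0.64773012
P = 1.1900 * 0.96850658 * 0.64773012 - 1.1300 * 0.96850658 * 0.42042726 = 0.2864

Answer: Price = 0.2864


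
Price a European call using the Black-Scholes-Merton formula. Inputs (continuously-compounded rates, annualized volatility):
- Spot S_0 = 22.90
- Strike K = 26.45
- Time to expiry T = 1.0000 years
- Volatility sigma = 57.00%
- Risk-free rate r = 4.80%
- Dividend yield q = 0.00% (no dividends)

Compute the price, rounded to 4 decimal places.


d1 = (ln(S/K) + (r - q + 0.5*sigma^2) * T) / (sigma * sqrt(T)) = 0.11636974
d2 = d1 - sigma * sqrt(T) = -0.45363026
exp(-rT) = 0.95313379; exp(-qT) = 1.00000000
C = S_0 * exp(-qT) * N(d1) - K * exp(-rT) * N(d2)
N(d1) = 0.54632024; N(d2) = 0.32504749
C = 22.9000 * 1.00000000 * 0.54632024 - 26.4500 * 0.95313379 * 0.32504749 = 4.3162

Answer: Price = 4.3162


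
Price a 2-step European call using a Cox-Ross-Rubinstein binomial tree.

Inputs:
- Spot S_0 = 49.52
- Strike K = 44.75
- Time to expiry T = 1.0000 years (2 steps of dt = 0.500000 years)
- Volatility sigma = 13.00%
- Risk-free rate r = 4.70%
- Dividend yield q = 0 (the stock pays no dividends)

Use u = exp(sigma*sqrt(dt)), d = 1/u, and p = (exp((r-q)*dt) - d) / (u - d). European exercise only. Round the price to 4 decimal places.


Answer: Price = V(0,0) = 7.3493

Derivation:
dt = T/N = 0.500000
u = exp(sigma*sqrt(dt)) = 1.096281; d = 1/u = 0.912175
p = (exp((r-q)*dt) - d) / (u - d) = 0.606190
Discount per step: exp(-r*dt) = 0.976774
Stock lattice S(k, i) with i counting down-moves:
  k=0: S(0,0) = 49.5200
  k=1: S(1,0) = 54.2879; S(1,1) = 45.1709
  k=2: S(2,0) = 59.5148; S(2,1) = 49.5200; S(2,2) = 41.2037
Terminal payoffs V(N, i) = max(S_T - K, 0):
  V(2,0) = 14.764763; V(2,1) = 4.770000; V(2,2) = 0.000000
Backward induction: V(k, i) = exp(-r*dt) * [p * V(k+1, i) + (1-p) * V(k+1, i+1)].
  V(1,0) = exp(-r*dt) * [p*14.764763 + (1-p)*4.770000] = 10.577218
  V(1,1) = exp(-r*dt) * [p*4.770000 + (1-p)*0.000000] = 2.824368
  V(0,0) = exp(-r*dt) * [p*10.577218 + (1-p)*2.824368] = 7.349315


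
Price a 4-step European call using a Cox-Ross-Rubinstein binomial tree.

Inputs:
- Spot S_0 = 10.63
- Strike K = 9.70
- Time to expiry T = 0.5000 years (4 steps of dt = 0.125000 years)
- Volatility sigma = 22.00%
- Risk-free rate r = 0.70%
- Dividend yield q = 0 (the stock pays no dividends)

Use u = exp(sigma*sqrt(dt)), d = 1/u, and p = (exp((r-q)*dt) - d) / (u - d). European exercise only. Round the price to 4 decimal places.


dt = T/N = 0.125000
u = exp(sigma*sqrt(dt)) = 1.080887; d = 1/u = 0.925166
p = (exp((r-q)*dt) - d) / (u - d) = 0.486186
Discount per step: exp(-r*dt) = 0.999125
Stock lattice S(k, i) with i counting down-moves:
  k=0: S(0,0) = 10.6300
  k=1: S(1,0) = 11.4898; S(1,1) = 9.8345
  k=2: S(2,0) = 12.4192; S(2,1) = 10.6300; S(2,2) = 9.0986
  k=3: S(3,0) = 13.4237; S(3,1) = 11.4898; S(3,2) = 9.8345; S(3,3) = 8.4177
  k=4: S(4,0) = 14.5096; S(4,1) = 12.4192; S(4,2) = 10.6300; S(4,3) = 9.0986; S(4,4) = 7.7878
Terminal payoffs V(N, i) = max(S_T - K, 0):
  V(4,0) = 4.809552; V(4,1) = 2.719200; V(4,2) = 0.930000; V(4,3) = 0.000000; V(4,4) = 0.000000
Backward induction: V(k, i) = exp(-r*dt) * [p * V(k+1, i) + (1-p) * V(k+1, i+1)].
  V(3,0) = exp(-r*dt) * [p*4.809552 + (1-p)*2.719200] = 3.732232
  V(3,1) = exp(-r*dt) * [p*2.719200 + (1-p)*0.930000] = 1.798310
  V(3,2) = exp(-r*dt) * [p*0.930000 + (1-p)*0.000000] = 0.451757
  V(3,3) = exp(-r*dt) * [p*0.000000 + (1-p)*0.000000] = 0.000000
  V(2,0) = exp(-r*dt) * [p*3.732232 + (1-p)*1.798310] = 2.736160
  V(2,1) = exp(-r*dt) * [p*1.798310 + (1-p)*0.451757] = 1.105464
  V(2,2) = exp(-r*dt) * [p*0.451757 + (1-p)*0.000000] = 0.219446
  V(1,0) = exp(-r*dt) * [p*2.736160 + (1-p)*1.105464] = 1.896625
  V(1,1) = exp(-r*dt) * [p*1.105464 + (1-p)*0.219446] = 0.649647
  V(0,0) = exp(-r*dt) * [p*1.896625 + (1-p)*0.649647] = 1.254812

Answer: Price = V(0,0) = 1.2548


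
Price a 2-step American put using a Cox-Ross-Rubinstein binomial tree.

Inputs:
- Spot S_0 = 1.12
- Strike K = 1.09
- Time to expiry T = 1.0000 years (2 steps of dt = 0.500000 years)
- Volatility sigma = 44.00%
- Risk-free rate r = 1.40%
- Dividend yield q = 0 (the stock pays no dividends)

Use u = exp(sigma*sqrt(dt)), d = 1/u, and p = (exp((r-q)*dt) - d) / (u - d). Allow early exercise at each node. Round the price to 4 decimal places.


dt = T/N = 0.500000
u = exp(sigma*sqrt(dt)) = 1.364963; d = 1/u = 0.732621
p = (exp((r-q)*dt) - d) / (u - d) = 0.433948
Discount per step: exp(-r*dt) = 0.993024
Stock lattice S(k, i) with i counting down-moves:
  k=0: S(0,0) = 1.1200
  k=1: S(1,0) = 1.5288; S(1,1) = 0.8205
  k=2: S(2,0) = 2.0867; S(2,1) = 1.1200; S(2,2) = 0.6011
Terminal payoffs V(N, i) = max(K - S_T, 0):
  V(2,0) = 0.000000; V(2,1) = 0.000000; V(2,2) = 0.488859
Backward induction: V(k, i) = exp(-r*dt) * [p * V(k+1, i) + (1-p) * V(k+1, i+1)]; then take max(V_cont, immediate exercise) for American.
  V(1,0) = exp(-r*dt) * [p*0.000000 + (1-p)*0.000000] = 0.000000; exercise = 0.000000; V(1,0) = max -> 0.000000
  V(1,1) = exp(-r*dt) * [p*0.000000 + (1-p)*0.488859] = 0.274789; exercise = 0.269465; V(1,1) = max -> 0.274789
  V(0,0) = exp(-r*dt) * [p*0.000000 + (1-p)*0.274789] = 0.154460; exercise = 0.000000; V(0,0) = max -> 0.154460

Answer: Price = V(0,0) = 0.1545


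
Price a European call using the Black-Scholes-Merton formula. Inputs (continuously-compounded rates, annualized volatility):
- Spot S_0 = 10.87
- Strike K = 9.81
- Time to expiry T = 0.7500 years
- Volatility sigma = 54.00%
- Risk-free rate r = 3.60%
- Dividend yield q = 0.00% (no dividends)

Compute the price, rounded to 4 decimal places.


d1 = (ln(S/K) + (r - q + 0.5*sigma^2) * T) / (sigma * sqrt(T)) = 0.51096446
d2 = d1 - sigma * sqrt(T) = 0.04331074
exp(-rT) = 0.97336124; exp(-qT) = 1.00000000
C = S_0 * exp(-qT) * N(d1) - K * exp(-rT) * N(d2)
N(d1) = 0.69531203; N(d2) = 0.51727308
C = 10.8700 * 1.00000000 * 0.69531203 - 9.8100 * 0.97336124 * 0.51727308 = 2.6188

Answer: Price = 2.6188


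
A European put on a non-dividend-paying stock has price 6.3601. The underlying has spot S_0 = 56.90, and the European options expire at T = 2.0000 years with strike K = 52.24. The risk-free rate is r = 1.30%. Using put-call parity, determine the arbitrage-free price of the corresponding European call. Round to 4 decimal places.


Answer: Call price = 12.3608

Derivation:
Put-call parity: C - P = S_0 * exp(-qT) - K * exp(-rT).
S_0 * exp(-qT) = 56.9000 * 1.00000000 = 56.90000000
K * exp(-rT) = 52.2400 * 0.97433509 = 50.89926508
C = P + S*exp(-qT) - K*exp(-rT)
C = 6.3601 + 56.90000000 - 50.89926508 = 12.3608


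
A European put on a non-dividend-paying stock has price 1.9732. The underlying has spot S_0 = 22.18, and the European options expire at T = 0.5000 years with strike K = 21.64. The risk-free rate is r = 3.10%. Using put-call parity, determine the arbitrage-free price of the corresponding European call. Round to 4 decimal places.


Answer: Call price = 2.8460

Derivation:
Put-call parity: C - P = S_0 * exp(-qT) - K * exp(-rT).
S_0 * exp(-qT) = 22.1800 * 1.00000000 = 22.18000000
K * exp(-rT) = 21.6400 * 0.98461951 = 21.30716613
C = P + S*exp(-qT) - K*exp(-rT)
C = 1.9732 + 22.18000000 - 21.30716613 = 2.8460


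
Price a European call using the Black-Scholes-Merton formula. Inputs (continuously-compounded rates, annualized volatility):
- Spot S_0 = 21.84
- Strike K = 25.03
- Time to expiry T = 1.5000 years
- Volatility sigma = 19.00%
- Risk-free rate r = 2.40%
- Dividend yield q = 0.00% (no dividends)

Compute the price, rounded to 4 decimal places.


d1 = (ln(S/K) + (r - q + 0.5*sigma^2) * T) / (sigma * sqrt(T)) = -0.31481080
d2 = d1 - sigma * sqrt(T) = -0.54751233
exp(-rT) = 0.96464029; exp(-qT) = 1.00000000
C = S_0 * exp(-qT) * N(d1) - K * exp(-rT) * N(d2)
N(d1) = 0.37645265; N(d2) = 0.29201340
C = 21.8400 * 1.00000000 * 0.37645265 - 25.0300 * 0.96464029 * 0.29201340 = 1.1711

Answer: Price = 1.1711


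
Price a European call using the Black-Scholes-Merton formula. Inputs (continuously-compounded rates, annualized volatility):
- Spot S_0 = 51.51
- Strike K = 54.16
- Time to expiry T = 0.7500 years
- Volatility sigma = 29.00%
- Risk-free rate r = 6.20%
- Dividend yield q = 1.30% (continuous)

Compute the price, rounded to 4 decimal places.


d1 = (ln(S/K) + (r - q + 0.5*sigma^2) * T) / (sigma * sqrt(T)) = 0.07215220
d2 = d1 - sigma * sqrt(T) = -0.17899517
exp(-rT) = 0.95456456; exp(-qT) = 0.99029738
C = S_0 * exp(-qT) * N(d1) - K * exp(-rT) * N(d2)
N(d1) = 0.52875961; N(d2) = 0.42897075
C = 51.5100 * 0.99029738 * 0.52875961 - 54.1600 * 0.95456456 * 0.42897075 = 4.7947

Answer: Price = 4.7947


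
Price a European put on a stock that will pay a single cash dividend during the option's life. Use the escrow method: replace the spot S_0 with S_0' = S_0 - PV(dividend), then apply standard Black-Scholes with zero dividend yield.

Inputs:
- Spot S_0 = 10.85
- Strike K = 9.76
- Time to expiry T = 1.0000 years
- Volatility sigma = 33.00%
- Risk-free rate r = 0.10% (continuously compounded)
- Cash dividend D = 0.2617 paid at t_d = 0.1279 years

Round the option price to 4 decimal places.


PV(D) = D * exp(-r * t_d) = 0.2617 * 0.99987211 = 0.26166653
S_0' = S_0 - PV(D) = 10.8500 - 0.26166653 = 10.58833347
d1 = (ln(S_0'/K) + (r + sigma^2/2)*T) / (sigma*sqrt(T)) = 0.41487993
d2 = d1 - sigma*sqrt(T) = 0.08487993
exp(-rT) = 0.99900050
N(-d1) = 0.33911490; N(-d2) = 0.46617842
P = K * exp(-rT) * N(-d2) - S_0' * N(-d1) = 9.7600 * 0.99900050 * 0.46617842 - 10.58833347 * 0.33911490 = 0.9547

Answer: Price = 0.9547


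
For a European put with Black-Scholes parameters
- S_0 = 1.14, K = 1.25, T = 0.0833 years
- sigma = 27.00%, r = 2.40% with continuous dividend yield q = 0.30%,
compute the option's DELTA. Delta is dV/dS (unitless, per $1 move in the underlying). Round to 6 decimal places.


d1 = -1.1206647789; d2 = -1.1985914752
phi(d1) = 0.2129105176; exp(-qT) = 0.9997501312; exp(-rT) = 0.9980027971
N(-d1) = 0.8687847101
Delta = -exp(-qT) * N(-d1) = -0.9997501312 * 0.8687847101 = -0.868568

Answer: Delta = -0.868568


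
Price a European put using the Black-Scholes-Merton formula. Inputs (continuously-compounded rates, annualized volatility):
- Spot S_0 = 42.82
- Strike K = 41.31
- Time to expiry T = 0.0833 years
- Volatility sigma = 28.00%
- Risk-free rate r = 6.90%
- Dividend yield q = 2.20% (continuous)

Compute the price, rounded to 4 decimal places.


Answer: Price = 0.6771

Derivation:
d1 = (ln(S/K) + (r - q + 0.5*sigma^2) * T) / (sigma * sqrt(T)) = 0.53309753
d2 = d1 - sigma * sqrt(T) = 0.45228466
exp(-rT) = 0.99426879; exp(-qT) = 0.99816908
P = K * exp(-rT) * N(-d2) - S_0 * exp(-qT) * N(-d1)
N(-d1) = 0.29698303; N(-d2) = 0.32553196
P = 41.3100 * 0.99426879 * 0.32553196 - 42.8200 * 0.99816908 * 0.29698303 = 0.6771


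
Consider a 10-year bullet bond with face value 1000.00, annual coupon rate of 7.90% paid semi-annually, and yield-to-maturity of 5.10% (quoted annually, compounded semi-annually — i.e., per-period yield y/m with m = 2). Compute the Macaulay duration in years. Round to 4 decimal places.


Coupon per period c = face * coupon_rate / m = 39.500000
Periods per year m = 2; per-period yield y/m = 0.025500
Number of cashflows N = 20
Cashflows (t years, CF_t, discount factor 1/(1+y/m)^(m*t), PV):
  t = 0.5000: CF_t = 39.500000, DF = 0.975134, PV = 38.517796
  t = 1.0000: CF_t = 39.500000, DF = 0.950886, PV = 37.560016
  t = 1.5000: CF_t = 39.500000, DF = 0.927242, PV = 36.626051
  t = 2.0000: CF_t = 39.500000, DF = 0.904185, PV = 35.715311
  t = 2.5000: CF_t = 39.500000, DF = 0.881702, PV = 34.827217
  t = 3.0000: CF_t = 39.500000, DF = 0.859777, PV = 33.961206
  t = 3.5000: CF_t = 39.500000, DF = 0.838398, PV = 33.116730
  t = 4.0000: CF_t = 39.500000, DF = 0.817551, PV = 32.293252
  t = 4.5000: CF_t = 39.500000, DF = 0.797222, PV = 31.490250
  t = 5.0000: CF_t = 39.500000, DF = 0.777398, PV = 30.707216
  t = 5.5000: CF_t = 39.500000, DF = 0.758067, PV = 29.943653
  t = 6.0000: CF_t = 39.500000, DF = 0.739217, PV = 29.199077
  t = 6.5000: CF_t = 39.500000, DF = 0.720836, PV = 28.473015
  t = 7.0000: CF_t = 39.500000, DF = 0.702912, PV = 27.765007
  t = 7.5000: CF_t = 39.500000, DF = 0.685433, PV = 27.074605
  t = 8.0000: CF_t = 39.500000, DF = 0.668389, PV = 26.401370
  t = 8.5000: CF_t = 39.500000, DF = 0.651769, PV = 25.744875
  t = 9.0000: CF_t = 39.500000, DF = 0.635562, PV = 25.104705
  t = 9.5000: CF_t = 39.500000, DF = 0.619758, PV = 24.480454
  t = 10.0000: CF_t = 1039.500000, DF = 0.604347, PV = 628.219192
Price P = sum_t PV_t = 1217.220999
Macaulay numerator sum_t t * PV_t:
  t * PV_t at t = 0.5000: 19.258898
  t * PV_t at t = 1.0000: 37.560016
  t * PV_t at t = 1.5000: 54.939077
  t * PV_t at t = 2.0000: 71.430622
  t * PV_t at t = 2.5000: 87.068043
  t * PV_t at t = 3.0000: 101.883619
  t * PV_t at t = 3.5000: 115.908554
  t * PV_t at t = 4.0000: 129.173007
  t * PV_t at t = 4.5000: 141.706127
  t * PV_t at t = 5.0000: 153.536082
  t * PV_t at t = 5.5000: 164.690092
  t * PV_t at t = 6.0000: 175.194460
  t * PV_t at t = 6.5000: 185.074596
  t * PV_t at t = 7.0000: 194.355050
  t * PV_t at t = 7.5000: 203.059536
  t * PV_t at t = 8.0000: 211.210958
  t * PV_t at t = 8.5000: 218.831442
  t * PV_t at t = 9.0000: 225.942349
  t * PV_t at t = 9.5000: 232.564312
  t * PV_t at t = 10.0000: 6282.191915
Macaulay duration D = (sum_t t * PV_t) / P = 9005.578755 / 1217.220999 = 7.398475

Answer: Macaulay duration = 7.3985 years


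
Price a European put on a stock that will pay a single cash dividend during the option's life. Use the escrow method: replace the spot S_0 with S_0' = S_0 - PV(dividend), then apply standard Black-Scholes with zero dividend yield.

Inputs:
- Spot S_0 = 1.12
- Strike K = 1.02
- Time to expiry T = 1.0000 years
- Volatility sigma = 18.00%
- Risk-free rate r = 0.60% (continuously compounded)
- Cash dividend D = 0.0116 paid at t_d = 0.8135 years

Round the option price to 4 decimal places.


Answer: Price = 0.0379

Derivation:
PV(D) = D * exp(-r * t_d) = 0.0116 * 0.99513089 = 0.01154352
S_0' = S_0 - PV(D) = 1.1200 - 0.01154352 = 1.10845648
d1 = (ln(S_0'/K) + (r + sigma^2/2)*T) / (sigma*sqrt(T)) = 0.58536591
d2 = d1 - sigma*sqrt(T) = 0.40536591
exp(-rT) = 0.99401796
N(-d1) = 0.27915085; N(-d2) = 0.34260428
P = K * exp(-rT) * N(-d2) - S_0' * N(-d1) = 1.0200 * 0.99401796 * 0.34260428 - 1.10845648 * 0.27915085 = 0.0379


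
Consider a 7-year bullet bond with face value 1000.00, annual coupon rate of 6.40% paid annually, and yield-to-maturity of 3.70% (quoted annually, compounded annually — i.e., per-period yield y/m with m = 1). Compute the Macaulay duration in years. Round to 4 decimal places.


Coupon per period c = face * coupon_rate / m = 64.000000
Periods per year m = 1; per-period yield y/m = 0.037000
Number of cashflows N = 7
Cashflows (t years, CF_t, discount factor 1/(1+y/m)^(m*t), PV):
  t = 1.0000: CF_t = 64.000000, DF = 0.964320, PV = 61.716490
  t = 2.0000: CF_t = 64.000000, DF = 0.929913, PV = 59.514455
  t = 3.0000: CF_t = 64.000000, DF = 0.896734, PV = 57.390988
  t = 4.0000: CF_t = 64.000000, DF = 0.864739, PV = 55.343287
  t = 5.0000: CF_t = 64.000000, DF = 0.833885, PV = 53.368647
  t = 6.0000: CF_t = 64.000000, DF = 0.804132, PV = 51.464462
  t = 7.0000: CF_t = 1064.000000, DF = 0.775441, PV = 825.069120
Price P = sum_t PV_t = 1163.867449
Macaulay numerator sum_t t * PV_t:
  t * PV_t at t = 1.0000: 61.716490
  t * PV_t at t = 2.0000: 119.028910
  t * PV_t at t = 3.0000: 172.172965
  t * PV_t at t = 4.0000: 221.373147
  t * PV_t at t = 5.0000: 266.843235
  t * PV_t at t = 6.0000: 308.786771
  t * PV_t at t = 7.0000: 5775.483843
Macaulay duration D = (sum_t t * PV_t) / P = 6925.405361 / 1163.867449 = 5.950339

Answer: Macaulay duration = 5.9503 years


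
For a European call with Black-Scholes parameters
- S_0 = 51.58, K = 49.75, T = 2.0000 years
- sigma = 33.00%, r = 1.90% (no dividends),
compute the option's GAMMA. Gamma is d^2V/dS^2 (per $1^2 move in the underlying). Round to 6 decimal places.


d1 = 0.3921732849; d2 = -0.0745171907
phi(d1) = 0.3694135703; exp(-qT) = 1.0000000000; exp(-rT) = 0.9627129409
Gamma = exp(-qT) * phi(d1) / (S * sigma * sqrt(T)) = 1.0000000000 * 0.3694135703 / (51.5800 * 0.3300 * 1.4142135624) = 0.015346

Answer: Gamma = 0.015346


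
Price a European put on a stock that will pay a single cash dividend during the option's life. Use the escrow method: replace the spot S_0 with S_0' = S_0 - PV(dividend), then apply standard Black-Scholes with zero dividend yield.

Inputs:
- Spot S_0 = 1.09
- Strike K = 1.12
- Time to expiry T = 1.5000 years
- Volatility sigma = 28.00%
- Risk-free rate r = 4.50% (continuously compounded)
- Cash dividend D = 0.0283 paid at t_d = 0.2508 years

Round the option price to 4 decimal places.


Answer: Price = 0.1361

Derivation:
PV(D) = D * exp(-r * t_d) = 0.0283 * 0.98877745 = 0.02798240
S_0' = S_0 - PV(D) = 1.0900 - 0.02798240 = 1.06201760
d1 = (ln(S_0'/K) + (r + sigma^2/2)*T) / (sigma*sqrt(T)) = 0.21328584
d2 = d1 - sigma*sqrt(T) = -0.12964272
exp(-rT) = 0.93472772
N(-d1) = 0.41555201; N(-d2) = 0.55157545
P = K * exp(-rT) * N(-d2) - S_0' * N(-d1) = 1.1200 * 0.93472772 * 0.55157545 - 1.06201760 * 0.41555201 = 0.1361


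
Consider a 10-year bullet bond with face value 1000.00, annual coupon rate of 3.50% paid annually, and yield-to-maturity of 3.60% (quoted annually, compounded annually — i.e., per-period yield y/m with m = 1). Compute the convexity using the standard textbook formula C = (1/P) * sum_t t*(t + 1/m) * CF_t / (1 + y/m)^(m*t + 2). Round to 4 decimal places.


Answer: Convexity = 83.5882

Derivation:
Coupon per period c = face * coupon_rate / m = 35.000000
Periods per year m = 1; per-period yield y/m = 0.036000
Number of cashflows N = 10
Cashflows (t years, CF_t, discount factor 1/(1+y/m)^(m*t), PV):
  t = 1.0000: CF_t = 35.000000, DF = 0.965251, PV = 33.783784
  t = 2.0000: CF_t = 35.000000, DF = 0.931709, PV = 32.609830
  t = 3.0000: CF_t = 35.000000, DF = 0.899333, PV = 31.476670
  t = 4.0000: CF_t = 35.000000, DF = 0.868082, PV = 30.382886
  t = 5.0000: CF_t = 35.000000, DF = 0.837917, PV = 29.327110
  t = 6.0000: CF_t = 35.000000, DF = 0.808801, PV = 28.308021
  t = 7.0000: CF_t = 35.000000, DF = 0.780696, PV = 27.324345
  t = 8.0000: CF_t = 35.000000, DF = 0.753567, PV = 26.374850
  t = 9.0000: CF_t = 35.000000, DF = 0.727381, PV = 25.458350
  t = 10.0000: CF_t = 1035.000000, DF = 0.702106, PV = 726.679311
Price P = sum_t PV_t = 991.725156
Convexity numerator sum_t t*(t + 1/m) * CF_t / (1+y/m)^(m*t + 2):
  t = 1.0000: term = 62.953340
  t = 2.0000: term = 182.297315
  t = 3.0000: term = 351.925319
  t = 4.0000: term = 566.160424
  t = 5.0000: term = 819.730343
  t = 6.0000: term = 1107.743707
  t = 7.0000: term = 1425.667576
  t = 8.0000: term = 1769.306148
  t = 9.0000: term = 2134.780584
  t = 10.0000: term = 74475.935997
Convexity = (1/P) * sum = 82896.500755 / 991.725156 = 83.588180


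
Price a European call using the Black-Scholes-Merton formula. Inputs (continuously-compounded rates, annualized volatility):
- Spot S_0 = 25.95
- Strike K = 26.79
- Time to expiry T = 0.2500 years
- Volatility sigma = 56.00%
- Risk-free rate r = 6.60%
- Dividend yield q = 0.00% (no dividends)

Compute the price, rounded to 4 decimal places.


Answer: Price = 2.7152

Derivation:
d1 = (ln(S/K) + (r - q + 0.5*sigma^2) * T) / (sigma * sqrt(T)) = 0.08515331
d2 = d1 - sigma * sqrt(T) = -0.19484669
exp(-rT) = 0.98363538; exp(-qT) = 1.00000000
C = S_0 * exp(-qT) * N(d1) - K * exp(-rT) * N(d2)
N(d1) = 0.53393024; N(d2) = 0.42275648
C = 25.9500 * 1.00000000 * 0.53393024 - 26.7900 * 0.98363538 * 0.42275648 = 2.7152


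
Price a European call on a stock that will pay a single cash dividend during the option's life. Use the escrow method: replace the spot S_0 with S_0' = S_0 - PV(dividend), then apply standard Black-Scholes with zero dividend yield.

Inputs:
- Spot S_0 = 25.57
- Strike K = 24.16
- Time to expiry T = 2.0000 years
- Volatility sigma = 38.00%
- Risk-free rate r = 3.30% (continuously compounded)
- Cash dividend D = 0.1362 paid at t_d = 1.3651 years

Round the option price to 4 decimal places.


PV(D) = D * exp(-r * t_d) = 0.1362 * 0.95595131 = 0.13020057
S_0' = S_0 - PV(D) = 25.5700 - 0.13020057 = 25.43979943
d1 = (ln(S_0'/K) + (r + sigma^2/2)*T) / (sigma*sqrt(T)) = 0.48756219
d2 = d1 - sigma*sqrt(T) = -0.04983897
exp(-rT) = 0.93613086
N(d1) = 0.68707001; N(d2) = 0.48012536
C = S_0' * N(d1) - K * exp(-rT) * N(d2) = 25.43979943 * 0.68707001 - 24.1600 * 0.93613086 * 0.48012536 = 6.6200

Answer: Price = 6.6200


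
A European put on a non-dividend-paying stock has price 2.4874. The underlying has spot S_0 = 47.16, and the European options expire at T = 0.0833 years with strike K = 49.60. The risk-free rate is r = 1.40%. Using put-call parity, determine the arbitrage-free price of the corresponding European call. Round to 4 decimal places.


Answer: Call price = 0.1052

Derivation:
Put-call parity: C - P = S_0 * exp(-qT) - K * exp(-rT).
S_0 * exp(-qT) = 47.1600 * 1.00000000 = 47.16000000
K * exp(-rT) = 49.6000 * 0.99883448 = 49.54219020
C = P + S*exp(-qT) - K*exp(-rT)
C = 2.4874 + 47.16000000 - 49.54219020 = 0.1052


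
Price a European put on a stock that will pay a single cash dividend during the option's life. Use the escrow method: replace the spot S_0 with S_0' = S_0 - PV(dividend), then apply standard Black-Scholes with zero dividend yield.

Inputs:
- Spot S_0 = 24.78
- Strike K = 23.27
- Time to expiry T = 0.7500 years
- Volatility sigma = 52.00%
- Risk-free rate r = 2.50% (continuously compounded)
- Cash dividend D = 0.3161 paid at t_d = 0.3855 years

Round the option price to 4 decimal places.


PV(D) = D * exp(-r * t_d) = 0.3161 * 0.99040879 = 0.31306822
S_0' = S_0 - PV(D) = 24.7800 - 0.31306822 = 24.46693178
d1 = (ln(S_0'/K) + (r + sigma^2/2)*T) / (sigma*sqrt(T)) = 0.37818109
d2 = d1 - sigma*sqrt(T) = -0.07215212
exp(-rT) = 0.98142469
N(-d1) = 0.35264804; N(-d2) = 0.52875957
P = K * exp(-rT) * N(-d2) - S_0' * N(-d1) = 23.2700 * 0.98142469 * 0.52875957 - 24.46693178 * 0.35264804 = 3.4475

Answer: Price = 3.4475


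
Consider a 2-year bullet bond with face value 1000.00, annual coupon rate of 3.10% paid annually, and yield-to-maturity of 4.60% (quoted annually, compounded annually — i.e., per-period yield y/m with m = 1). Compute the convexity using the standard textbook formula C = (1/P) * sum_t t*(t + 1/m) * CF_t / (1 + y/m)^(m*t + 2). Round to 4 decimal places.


Answer: Convexity = 5.3724

Derivation:
Coupon per period c = face * coupon_rate / m = 31.000000
Periods per year m = 1; per-period yield y/m = 0.046000
Number of cashflows N = 2
Cashflows (t years, CF_t, discount factor 1/(1+y/m)^(m*t), PV):
  t = 1.0000: CF_t = 31.000000, DF = 0.956023, PV = 29.636711
  t = 2.0000: CF_t = 1031.000000, DF = 0.913980, PV = 942.313246
Price P = sum_t PV_t = 971.949958
Convexity numerator sum_t t*(t + 1/m) * CF_t / (1+y/m)^(m*t + 2):
  t = 1.0000: term = 54.174715
  t = 2.0000: term = 5167.532034
Convexity = (1/P) * sum = 5221.706749 / 971.949958 = 5.372403


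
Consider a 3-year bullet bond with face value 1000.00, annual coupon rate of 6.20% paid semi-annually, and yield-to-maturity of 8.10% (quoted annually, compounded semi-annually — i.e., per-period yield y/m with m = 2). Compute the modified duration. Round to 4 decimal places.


Coupon per period c = face * coupon_rate / m = 31.000000
Periods per year m = 2; per-period yield y/m = 0.040500
Number of cashflows N = 6
Cashflows (t years, CF_t, discount factor 1/(1+y/m)^(m*t), PV):
  t = 0.5000: CF_t = 31.000000, DF = 0.961076, PV = 29.793369
  t = 1.0000: CF_t = 31.000000, DF = 0.923668, PV = 28.633704
  t = 1.5000: CF_t = 31.000000, DF = 0.887715, PV = 27.519177
  t = 2.0000: CF_t = 31.000000, DF = 0.853162, PV = 26.448032
  t = 2.5000: CF_t = 31.000000, DF = 0.819954, PV = 25.418579
  t = 3.0000: CF_t = 1031.000000, DF = 0.788039, PV = 812.467800
Price P = sum_t PV_t = 950.280660
First compute Macaulay numerator sum_t t * PV_t:
  t * PV_t at t = 0.5000: 14.896684
  t * PV_t at t = 1.0000: 28.633704
  t * PV_t at t = 1.5000: 41.278765
  t * PV_t at t = 2.0000: 52.896063
  t * PV_t at t = 2.5000: 63.546448
  t * PV_t at t = 3.0000: 2437.403401
Macaulay duration D = 2638.655065 / 950.280660 = 2.776711
Modified duration = D / (1 + y/m) = 2.776711 / (1 + 0.040500) = 2.668632

Answer: Modified duration = 2.6686


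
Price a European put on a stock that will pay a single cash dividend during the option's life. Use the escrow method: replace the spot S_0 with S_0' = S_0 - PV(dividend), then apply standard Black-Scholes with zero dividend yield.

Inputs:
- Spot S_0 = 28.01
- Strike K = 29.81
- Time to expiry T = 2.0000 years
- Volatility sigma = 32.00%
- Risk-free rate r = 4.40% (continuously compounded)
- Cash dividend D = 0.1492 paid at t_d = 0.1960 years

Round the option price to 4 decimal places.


PV(D) = D * exp(-r * t_d) = 0.1492 * 0.99141308 = 0.14791883
S_0' = S_0 - PV(D) = 28.0100 - 0.14791883 = 27.86208117
d1 = (ln(S_0'/K) + (r + sigma^2/2)*T) / (sigma*sqrt(T)) = 0.27140252
d2 = d1 - sigma*sqrt(T) = -0.18114582
exp(-rT) = 0.91576088
N(-d1) = 0.39304073; N(-d2) = 0.57187344
P = K * exp(-rT) * N(-d2) - S_0' * N(-d1) = 29.8100 * 0.91576088 * 0.57187344 - 27.86208117 * 0.39304073 = 4.6605

Answer: Price = 4.6605


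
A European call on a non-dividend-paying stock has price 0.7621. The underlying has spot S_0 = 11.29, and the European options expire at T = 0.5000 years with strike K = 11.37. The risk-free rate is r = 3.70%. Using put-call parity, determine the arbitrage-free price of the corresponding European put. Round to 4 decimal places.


Answer: Put price = 0.6337

Derivation:
Put-call parity: C - P = S_0 * exp(-qT) - K * exp(-rT).
S_0 * exp(-qT) = 11.2900 * 1.00000000 = 11.29000000
K * exp(-rT) = 11.3700 * 0.98167007 = 11.16158875
P = C - S*exp(-qT) + K*exp(-rT)
P = 0.7621 - 11.29000000 + 11.16158875 = 0.6337


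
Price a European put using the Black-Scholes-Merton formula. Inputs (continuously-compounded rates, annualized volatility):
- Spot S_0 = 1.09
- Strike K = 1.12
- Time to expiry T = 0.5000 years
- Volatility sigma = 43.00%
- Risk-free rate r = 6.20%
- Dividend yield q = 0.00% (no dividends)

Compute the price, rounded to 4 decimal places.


Answer: Price = 0.1294

Derivation:
d1 = (ln(S/K) + (r - q + 0.5*sigma^2) * T) / (sigma * sqrt(T)) = 0.16468685
d2 = d1 - sigma * sqrt(T) = -0.13936907
exp(-rT) = 0.96947557; exp(-qT) = 1.00000000
P = K * exp(-rT) * N(-d2) - S_0 * exp(-qT) * N(-d1)
N(-d1) = 0.43459523; N(-d2) = 0.55542074
P = 1.1200 * 0.96947557 * 0.55542074 - 1.0900 * 1.00000000 * 0.43459523 = 0.1294


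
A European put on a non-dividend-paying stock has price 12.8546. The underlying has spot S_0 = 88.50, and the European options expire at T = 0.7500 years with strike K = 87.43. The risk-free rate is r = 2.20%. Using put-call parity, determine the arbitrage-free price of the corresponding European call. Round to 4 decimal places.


Answer: Call price = 15.3554

Derivation:
Put-call parity: C - P = S_0 * exp(-qT) - K * exp(-rT).
S_0 * exp(-qT) = 88.5000 * 1.00000000 = 88.50000000
K * exp(-rT) = 87.4300 * 0.98363538 = 85.99924122
C = P + S*exp(-qT) - K*exp(-rT)
C = 12.8546 + 88.50000000 - 85.99924122 = 15.3554


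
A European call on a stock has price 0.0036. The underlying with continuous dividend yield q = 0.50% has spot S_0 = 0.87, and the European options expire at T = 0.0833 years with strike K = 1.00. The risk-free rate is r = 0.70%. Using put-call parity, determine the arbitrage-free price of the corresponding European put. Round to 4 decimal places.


Answer: Put price = 0.1334

Derivation:
Put-call parity: C - P = S_0 * exp(-qT) - K * exp(-rT).
S_0 * exp(-qT) = 0.8700 * 0.99958359 = 0.86963772
K * exp(-rT) = 1.0000 * 0.99941707 = 0.99941707
P = C - S*exp(-qT) + K*exp(-rT)
P = 0.0036 - 0.86963772 + 0.99941707 = 0.1334


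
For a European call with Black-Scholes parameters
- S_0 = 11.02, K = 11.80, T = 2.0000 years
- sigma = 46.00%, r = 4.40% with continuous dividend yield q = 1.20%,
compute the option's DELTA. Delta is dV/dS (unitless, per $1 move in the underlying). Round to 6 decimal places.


d1 = 0.3185243540; d2 = -0.3320138847
phi(d1) = 0.3792091363; exp(-qT) = 0.9762857098; exp(-rT) = 0.9157608767
N(d1) = 0.6249563880
Delta = exp(-qT) * N(d1) = 0.9762857098 * 0.6249563880 = 0.610136

Answer: Delta = 0.610136


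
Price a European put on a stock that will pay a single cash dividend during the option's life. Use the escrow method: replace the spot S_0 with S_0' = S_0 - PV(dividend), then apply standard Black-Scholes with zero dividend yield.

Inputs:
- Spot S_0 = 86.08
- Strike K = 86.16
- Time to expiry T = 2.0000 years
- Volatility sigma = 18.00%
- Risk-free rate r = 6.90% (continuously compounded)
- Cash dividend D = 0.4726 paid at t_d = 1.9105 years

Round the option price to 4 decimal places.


Answer: Price = 3.8995

Derivation:
PV(D) = D * exp(-r * t_d) = 0.4726 * 0.87649481 = 0.41423145
S_0' = S_0 - PV(D) = 86.0800 - 0.41423145 = 85.66576855
d1 = (ln(S_0'/K) + (r + sigma^2/2)*T) / (sigma*sqrt(T)) = 0.64679560
d2 = d1 - sigma*sqrt(T) = 0.39223716
exp(-rT) = 0.87109869
N(-d1) = 0.25888212; N(-d2) = 0.34744150
P = K * exp(-rT) * N(-d2) - S_0' * N(-d1) = 86.1600 * 0.87109869 * 0.34744150 - 85.66576855 * 0.25888212 = 3.8995


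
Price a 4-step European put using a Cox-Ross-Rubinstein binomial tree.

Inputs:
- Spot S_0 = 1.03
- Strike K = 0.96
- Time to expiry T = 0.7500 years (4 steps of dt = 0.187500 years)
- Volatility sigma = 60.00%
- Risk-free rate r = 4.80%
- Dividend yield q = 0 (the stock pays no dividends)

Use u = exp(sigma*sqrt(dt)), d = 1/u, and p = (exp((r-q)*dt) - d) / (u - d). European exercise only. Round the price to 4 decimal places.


Answer: Price = V(0,0) = 0.1511

Derivation:
dt = T/N = 0.187500
u = exp(sigma*sqrt(dt)) = 1.296681; d = 1/u = 0.771200
p = (exp((r-q)*dt) - d) / (u - d) = 0.452615
Discount per step: exp(-r*dt) = 0.991040
Stock lattice S(k, i) with i counting down-moves:
  k=0: S(0,0) = 1.0300
  k=1: S(1,0) = 1.3356; S(1,1) = 0.7943
  k=2: S(2,0) = 1.7318; S(2,1) = 1.0300; S(2,2) = 0.6126
  k=3: S(3,0) = 2.2456; S(3,1) = 1.3356; S(3,2) = 0.7943; S(3,3) = 0.4724
  k=4: S(4,0) = 2.9119; S(4,1) = 1.7318; S(4,2) = 1.0300; S(4,3) = 0.6126; S(4,4) = 0.3643
Terminal payoffs V(N, i) = max(K - S_T, 0):
  V(4,0) = 0.000000; V(4,1) = 0.000000; V(4,2) = 0.000000; V(4,3) = 0.347408; V(4,4) = 0.595661
Backward induction: V(k, i) = exp(-r*dt) * [p * V(k+1, i) + (1-p) * V(k+1, i+1)].
  V(3,0) = exp(-r*dt) * [p*0.000000 + (1-p)*0.000000] = 0.000000
  V(3,1) = exp(-r*dt) * [p*0.000000 + (1-p)*0.000000] = 0.000000
  V(3,2) = exp(-r*dt) * [p*0.000000 + (1-p)*0.347408] = 0.188462
  V(3,3) = exp(-r*dt) * [p*0.347408 + (1-p)*0.595661] = 0.478968
  V(2,0) = exp(-r*dt) * [p*0.000000 + (1-p)*0.000000] = 0.000000
  V(2,1) = exp(-r*dt) * [p*0.000000 + (1-p)*0.188462] = 0.102237
  V(2,2) = exp(-r*dt) * [p*0.188462 + (1-p)*0.478968] = 0.344367
  V(1,0) = exp(-r*dt) * [p*0.000000 + (1-p)*0.102237] = 0.055462
  V(1,1) = exp(-r*dt) * [p*0.102237 + (1-p)*0.344367] = 0.232672
  V(0,0) = exp(-r*dt) * [p*0.055462 + (1-p)*0.232672] = 0.151098


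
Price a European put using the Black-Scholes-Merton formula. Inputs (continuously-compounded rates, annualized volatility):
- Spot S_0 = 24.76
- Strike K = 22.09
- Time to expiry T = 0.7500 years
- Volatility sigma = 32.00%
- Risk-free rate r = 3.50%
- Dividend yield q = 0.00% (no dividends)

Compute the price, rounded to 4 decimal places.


d1 = (ln(S/K) + (r - q + 0.5*sigma^2) * T) / (sigma * sqrt(T)) = 0.64502449
d2 = d1 - sigma * sqrt(T) = 0.36789636
exp(-rT) = 0.97409154; exp(-qT) = 1.00000000
P = K * exp(-rT) * N(-d2) - S_0 * exp(-qT) * N(-d1)
N(-d1) = 0.25945566; N(-d2) = 0.35647526
P = 22.0900 * 0.97409154 * 0.35647526 - 24.7600 * 1.00000000 * 0.25945566 = 1.2464

Answer: Price = 1.2464
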